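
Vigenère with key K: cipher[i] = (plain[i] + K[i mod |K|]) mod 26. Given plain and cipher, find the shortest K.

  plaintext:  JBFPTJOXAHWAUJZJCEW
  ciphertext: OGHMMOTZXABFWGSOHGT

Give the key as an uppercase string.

FFCXT

  i= 0: O-J =  5 → F
  i= 1: G-B =  5 → F
  i= 2: H-F =  2 → C
  i= 3: M-P = 23 → X
  i= 4: M-T = 19 → T
  i= 5: O-J =  5 → F
  i= 6: T-O =  5 → F
  i= 7: Z-X =  2 → C
  i= 8: X-A = 23 → X
  i= 9: A-H = 19 → T
  i=10: B-W =  5 → F
  i=11: F-A =  5 → F
  i=12: W-U =  2 → C
  i=13: G-J = 23 → X
  i=14: S-Z = 19 → T
  i=15: O-J =  5 → F
  i=16: H-C =  5 → F
  i=17: G-E =  2 → C
  i=18: T-W = 23 → X
  shifts repeat with period 5: FFCXT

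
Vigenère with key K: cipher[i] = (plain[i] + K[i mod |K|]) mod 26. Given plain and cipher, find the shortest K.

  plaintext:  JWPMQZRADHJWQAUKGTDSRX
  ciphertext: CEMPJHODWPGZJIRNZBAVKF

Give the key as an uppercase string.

TIXD

  i= 0: C-J = 19 → T
  i= 1: E-W =  8 → I
  i= 2: M-P = 23 → X
  i= 3: P-M =  3 → D
  i= 4: J-Q = 19 → T
  i= 5: H-Z =  8 → I
  i= 6: O-R = 23 → X
  i= 7: D-A =  3 → D
  i= 8: W-D = 19 → T
  i= 9: P-H =  8 → I
  i=10: G-J = 23 → X
  i=11: Z-W =  3 → D
  i=12: J-Q = 19 → T
  i=13: I-A =  8 → I
  i=14: R-U = 23 → X
  i=15: N-K =  3 → D
  i=16: Z-G = 19 → T
  i=17: B-T =  8 → I
  i=18: A-D = 23 → X
  i=19: V-S =  3 → D
  i=20: K-R = 19 → T
  i=21: F-X =  8 → I
  shifts repeat with period 4: TIXD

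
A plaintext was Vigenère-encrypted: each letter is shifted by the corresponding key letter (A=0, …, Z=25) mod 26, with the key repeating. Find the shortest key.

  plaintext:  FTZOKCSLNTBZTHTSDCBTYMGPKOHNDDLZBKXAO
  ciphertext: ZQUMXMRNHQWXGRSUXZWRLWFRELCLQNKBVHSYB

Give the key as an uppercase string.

UXVYNKZC

  i= 0: Z-F = 20 → U
  i= 1: Q-T = 23 → X
  i= 2: U-Z = 21 → V
  i= 3: M-O = 24 → Y
  i= 4: X-K = 13 → N
  i= 5: M-C = 10 → K
  i= 6: R-S = 25 → Z
  i= 7: N-L =  2 → C
  i= 8: H-N = 20 → U
  i= 9: Q-T = 23 → X
  i=10: W-B = 21 → V
  i=11: X-Z = 24 → Y
  i=12: G-T = 13 → N
  i=13: R-H = 10 → K
  i=14: S-T = 25 → Z
  i=15: U-S =  2 → C
  i=16: X-D = 20 → U
  i=17: Z-C = 23 → X
  i=18: W-B = 21 → V
  i=19: R-T = 24 → Y
  i=20: L-Y = 13 → N
  i=21: W-M = 10 → K
  i=22: F-G = 25 → Z
  i=23: R-P =  2 → C
  i=24: E-K = 20 → U
  i=25: L-O = 23 → X
  i=26: C-H = 21 → V
  i=27: L-N = 24 → Y
  i=28: Q-D = 13 → N
  i=29: N-D = 10 → K
  i=30: K-L = 25 → Z
  i=31: B-Z =  2 → C
  i=32: V-B = 20 → U
  i=33: H-K = 23 → X
  i=34: S-X = 21 → V
  i=35: Y-A = 24 → Y
  i=36: B-O = 13 → N
  shifts repeat with period 8: UXVYNKZC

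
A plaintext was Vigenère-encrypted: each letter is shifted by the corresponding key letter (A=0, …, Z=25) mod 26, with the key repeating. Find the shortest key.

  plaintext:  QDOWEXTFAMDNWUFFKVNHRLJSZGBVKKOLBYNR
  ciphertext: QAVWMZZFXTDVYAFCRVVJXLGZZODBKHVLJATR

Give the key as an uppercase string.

  i= 0: Q-Q =  0 → A
  i= 1: A-D = 23 → X
  i= 2: V-O =  7 → H
  i= 3: W-W =  0 → A
  i= 4: M-E =  8 → I
  i= 5: Z-X =  2 → C
  i= 6: Z-T =  6 → G
  i= 7: F-F =  0 → A
  i= 8: X-A = 23 → X
  i= 9: T-M =  7 → H
  i=10: D-D =  0 → A
  i=11: V-N =  8 → I
  i=12: Y-W =  2 → C
  i=13: A-U =  6 → G
  i=14: F-F =  0 → A
  i=15: C-F = 23 → X
  i=16: R-K =  7 → H
  i=17: V-V =  0 → A
  i=18: V-N =  8 → I
  i=19: J-H =  2 → C
  i=20: X-R =  6 → G
  i=21: L-L =  0 → A
  i=22: G-J = 23 → X
  i=23: Z-S =  7 → H
  i=24: Z-Z =  0 → A
  i=25: O-G =  8 → I
  i=26: D-B =  2 → C
  i=27: B-V =  6 → G
  i=28: K-K =  0 → A
  i=29: H-K = 23 → X
  i=30: V-O =  7 → H
  i=31: L-L =  0 → A
  i=32: J-B =  8 → I
  i=33: A-Y =  2 → C
  i=34: T-N =  6 → G
  i=35: R-R =  0 → A
  shifts repeat with period 7: AXHAICG

AXHAICG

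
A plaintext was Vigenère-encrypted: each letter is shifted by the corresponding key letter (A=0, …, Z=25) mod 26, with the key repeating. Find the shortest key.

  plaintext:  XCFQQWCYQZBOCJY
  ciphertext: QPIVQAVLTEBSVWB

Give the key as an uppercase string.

TNDFAE

  i= 0: Q-X = 19 → T
  i= 1: P-C = 13 → N
  i= 2: I-F =  3 → D
  i= 3: V-Q =  5 → F
  i= 4: Q-Q =  0 → A
  i= 5: A-W =  4 → E
  i= 6: V-C = 19 → T
  i= 7: L-Y = 13 → N
  i= 8: T-Q =  3 → D
  i= 9: E-Z =  5 → F
  i=10: B-B =  0 → A
  i=11: S-O =  4 → E
  i=12: V-C = 19 → T
  i=13: W-J = 13 → N
  i=14: B-Y =  3 → D
  shifts repeat with period 6: TNDFAE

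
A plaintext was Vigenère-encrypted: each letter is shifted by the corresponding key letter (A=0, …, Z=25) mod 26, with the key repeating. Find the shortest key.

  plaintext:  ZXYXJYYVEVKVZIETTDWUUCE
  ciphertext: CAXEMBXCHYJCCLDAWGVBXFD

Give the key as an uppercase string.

  i= 0: C-Z =  3 → D
  i= 1: A-X =  3 → D
  i= 2: X-Y = 25 → Z
  i= 3: E-X =  7 → H
  i= 4: M-J =  3 → D
  i= 5: B-Y =  3 → D
  i= 6: X-Y = 25 → Z
  i= 7: C-V =  7 → H
  i= 8: H-E =  3 → D
  i= 9: Y-V =  3 → D
  i=10: J-K = 25 → Z
  i=11: C-V =  7 → H
  i=12: C-Z =  3 → D
  i=13: L-I =  3 → D
  i=14: D-E = 25 → Z
  i=15: A-T =  7 → H
  i=16: W-T =  3 → D
  i=17: G-D =  3 → D
  i=18: V-W = 25 → Z
  i=19: B-U =  7 → H
  i=20: X-U =  3 → D
  i=21: F-C =  3 → D
  i=22: D-E = 25 → Z
  shifts repeat with period 4: DDZH

DDZH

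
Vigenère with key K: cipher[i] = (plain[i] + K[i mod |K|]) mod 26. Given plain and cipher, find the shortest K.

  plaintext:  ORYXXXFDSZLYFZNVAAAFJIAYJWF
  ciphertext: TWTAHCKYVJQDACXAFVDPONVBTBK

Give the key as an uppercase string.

  i= 0: T-O =  5 → F
  i= 1: W-R =  5 → F
  i= 2: T-Y = 21 → V
  i= 3: A-X =  3 → D
  i= 4: H-X = 10 → K
  i= 5: C-X =  5 → F
  i= 6: K-F =  5 → F
  i= 7: Y-D = 21 → V
  i= 8: V-S =  3 → D
  i= 9: J-Z = 10 → K
  i=10: Q-L =  5 → F
  i=11: D-Y =  5 → F
  i=12: A-F = 21 → V
  i=13: C-Z =  3 → D
  i=14: X-N = 10 → K
  i=15: A-V =  5 → F
  i=16: F-A =  5 → F
  i=17: V-A = 21 → V
  i=18: D-A =  3 → D
  i=19: P-F = 10 → K
  i=20: O-J =  5 → F
  i=21: N-I =  5 → F
  i=22: V-A = 21 → V
  i=23: B-Y =  3 → D
  i=24: T-J = 10 → K
  i=25: B-W =  5 → F
  i=26: K-F =  5 → F
  shifts repeat with period 5: FFVDK

FFVDK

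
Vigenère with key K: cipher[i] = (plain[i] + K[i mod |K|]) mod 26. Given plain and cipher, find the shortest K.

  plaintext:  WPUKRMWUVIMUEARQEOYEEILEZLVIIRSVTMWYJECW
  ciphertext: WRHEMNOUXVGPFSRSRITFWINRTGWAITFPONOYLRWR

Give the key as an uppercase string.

ACNUVBS

  i= 0: W-W =  0 → A
  i= 1: R-P =  2 → C
  i= 2: H-U = 13 → N
  i= 3: E-K = 20 → U
  i= 4: M-R = 21 → V
  i= 5: N-M =  1 → B
  i= 6: O-W = 18 → S
  i= 7: U-U =  0 → A
  i= 8: X-V =  2 → C
  i= 9: V-I = 13 → N
  i=10: G-M = 20 → U
  i=11: P-U = 21 → V
  i=12: F-E =  1 → B
  i=13: S-A = 18 → S
  i=14: R-R =  0 → A
  i=15: S-Q =  2 → C
  i=16: R-E = 13 → N
  i=17: I-O = 20 → U
  i=18: T-Y = 21 → V
  i=19: F-E =  1 → B
  i=20: W-E = 18 → S
  i=21: I-I =  0 → A
  i=22: N-L =  2 → C
  i=23: R-E = 13 → N
  i=24: T-Z = 20 → U
  i=25: G-L = 21 → V
  i=26: W-V =  1 → B
  i=27: A-I = 18 → S
  i=28: I-I =  0 → A
  i=29: T-R =  2 → C
  i=30: F-S = 13 → N
  i=31: P-V = 20 → U
  i=32: O-T = 21 → V
  i=33: N-M =  1 → B
  i=34: O-W = 18 → S
  i=35: Y-Y =  0 → A
  i=36: L-J =  2 → C
  i=37: R-E = 13 → N
  i=38: W-C = 20 → U
  i=39: R-W = 21 → V
  shifts repeat with period 7: ACNUVBS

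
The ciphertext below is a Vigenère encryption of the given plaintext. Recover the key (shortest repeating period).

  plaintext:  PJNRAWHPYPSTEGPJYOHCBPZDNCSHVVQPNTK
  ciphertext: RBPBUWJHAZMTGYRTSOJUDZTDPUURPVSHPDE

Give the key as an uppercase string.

CSCKUA

  i= 0: R-P =  2 → C
  i= 1: B-J = 18 → S
  i= 2: P-N =  2 → C
  i= 3: B-R = 10 → K
  i= 4: U-A = 20 → U
  i= 5: W-W =  0 → A
  i= 6: J-H =  2 → C
  i= 7: H-P = 18 → S
  i= 8: A-Y =  2 → C
  i= 9: Z-P = 10 → K
  i=10: M-S = 20 → U
  i=11: T-T =  0 → A
  i=12: G-E =  2 → C
  i=13: Y-G = 18 → S
  i=14: R-P =  2 → C
  i=15: T-J = 10 → K
  i=16: S-Y = 20 → U
  i=17: O-O =  0 → A
  i=18: J-H =  2 → C
  i=19: U-C = 18 → S
  i=20: D-B =  2 → C
  i=21: Z-P = 10 → K
  i=22: T-Z = 20 → U
  i=23: D-D =  0 → A
  i=24: P-N =  2 → C
  i=25: U-C = 18 → S
  i=26: U-S =  2 → C
  i=27: R-H = 10 → K
  i=28: P-V = 20 → U
  i=29: V-V =  0 → A
  i=30: S-Q =  2 → C
  i=31: H-P = 18 → S
  i=32: P-N =  2 → C
  i=33: D-T = 10 → K
  i=34: E-K = 20 → U
  shifts repeat with period 6: CSCKUA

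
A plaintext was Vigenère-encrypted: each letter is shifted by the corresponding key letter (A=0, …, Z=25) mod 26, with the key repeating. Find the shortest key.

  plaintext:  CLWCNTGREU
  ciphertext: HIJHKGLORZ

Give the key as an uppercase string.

FXN

  i= 0: H-C =  5 → F
  i= 1: I-L = 23 → X
  i= 2: J-W = 13 → N
  i= 3: H-C =  5 → F
  i= 4: K-N = 23 → X
  i= 5: G-T = 13 → N
  i= 6: L-G =  5 → F
  i= 7: O-R = 23 → X
  i= 8: R-E = 13 → N
  i= 9: Z-U =  5 → F
  shifts repeat with period 3: FXN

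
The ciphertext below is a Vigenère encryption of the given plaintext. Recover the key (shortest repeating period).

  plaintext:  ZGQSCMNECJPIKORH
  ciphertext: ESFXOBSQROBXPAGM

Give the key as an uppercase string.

  i= 0: E-Z =  5 → F
  i= 1: S-G = 12 → M
  i= 2: F-Q = 15 → P
  i= 3: X-S =  5 → F
  i= 4: O-C = 12 → M
  i= 5: B-M = 15 → P
  i= 6: S-N =  5 → F
  i= 7: Q-E = 12 → M
  i= 8: R-C = 15 → P
  i= 9: O-J =  5 → F
  i=10: B-P = 12 → M
  i=11: X-I = 15 → P
  i=12: P-K =  5 → F
  i=13: A-O = 12 → M
  i=14: G-R = 15 → P
  i=15: M-H =  5 → F
  shifts repeat with period 3: FMP

FMP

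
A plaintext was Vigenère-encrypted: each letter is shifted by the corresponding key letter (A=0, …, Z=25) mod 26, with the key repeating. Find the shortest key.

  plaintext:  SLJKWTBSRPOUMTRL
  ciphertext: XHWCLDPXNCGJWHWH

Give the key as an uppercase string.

  i= 0: X-S =  5 → F
  i= 1: H-L = 22 → W
  i= 2: W-J = 13 → N
  i= 3: C-K = 18 → S
  i= 4: L-W = 15 → P
  i= 5: D-T = 10 → K
  i= 6: P-B = 14 → O
  i= 7: X-S =  5 → F
  i= 8: N-R = 22 → W
  i= 9: C-P = 13 → N
  i=10: G-O = 18 → S
  i=11: J-U = 15 → P
  i=12: W-M = 10 → K
  i=13: H-T = 14 → O
  i=14: W-R =  5 → F
  i=15: H-L = 22 → W
  shifts repeat with period 7: FWNSPKO

FWNSPKO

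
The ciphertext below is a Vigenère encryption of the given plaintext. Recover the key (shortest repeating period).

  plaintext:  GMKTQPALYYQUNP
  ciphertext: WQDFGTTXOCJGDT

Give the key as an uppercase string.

  i= 0: W-G = 16 → Q
  i= 1: Q-M =  4 → E
  i= 2: D-K = 19 → T
  i= 3: F-T = 12 → M
  i= 4: G-Q = 16 → Q
  i= 5: T-P =  4 → E
  i= 6: T-A = 19 → T
  i= 7: X-L = 12 → M
  i= 8: O-Y = 16 → Q
  i= 9: C-Y =  4 → E
  i=10: J-Q = 19 → T
  i=11: G-U = 12 → M
  i=12: D-N = 16 → Q
  i=13: T-P =  4 → E
  shifts repeat with period 4: QETM

QETM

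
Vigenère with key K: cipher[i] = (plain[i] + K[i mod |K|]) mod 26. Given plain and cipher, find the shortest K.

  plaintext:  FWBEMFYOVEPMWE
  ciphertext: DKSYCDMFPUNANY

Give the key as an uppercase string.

YORUQ

  i= 0: D-F = 24 → Y
  i= 1: K-W = 14 → O
  i= 2: S-B = 17 → R
  i= 3: Y-E = 20 → U
  i= 4: C-M = 16 → Q
  i= 5: D-F = 24 → Y
  i= 6: M-Y = 14 → O
  i= 7: F-O = 17 → R
  i= 8: P-V = 20 → U
  i= 9: U-E = 16 → Q
  i=10: N-P = 24 → Y
  i=11: A-M = 14 → O
  i=12: N-W = 17 → R
  i=13: Y-E = 20 → U
  shifts repeat with period 5: YORUQ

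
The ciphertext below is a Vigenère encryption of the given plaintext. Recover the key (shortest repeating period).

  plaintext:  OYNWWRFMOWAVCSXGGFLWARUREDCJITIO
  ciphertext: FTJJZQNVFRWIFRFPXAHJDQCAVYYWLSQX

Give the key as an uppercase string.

  i= 0: F-O = 17 → R
  i= 1: T-Y = 21 → V
  i= 2: J-N = 22 → W
  i= 3: J-W = 13 → N
  i= 4: Z-W =  3 → D
  i= 5: Q-R = 25 → Z
  i= 6: N-F =  8 → I
  i= 7: V-M =  9 → J
  i= 8: F-O = 17 → R
  i= 9: R-W = 21 → V
  i=10: W-A = 22 → W
  i=11: I-V = 13 → N
  i=12: F-C =  3 → D
  i=13: R-S = 25 → Z
  i=14: F-X =  8 → I
  i=15: P-G =  9 → J
  i=16: X-G = 17 → R
  i=17: A-F = 21 → V
  i=18: H-L = 22 → W
  i=19: J-W = 13 → N
  i=20: D-A =  3 → D
  i=21: Q-R = 25 → Z
  i=22: C-U =  8 → I
  i=23: A-R =  9 → J
  i=24: V-E = 17 → R
  i=25: Y-D = 21 → V
  i=26: Y-C = 22 → W
  i=27: W-J = 13 → N
  i=28: L-I =  3 → D
  i=29: S-T = 25 → Z
  i=30: Q-I =  8 → I
  i=31: X-O =  9 → J
  shifts repeat with period 8: RVWNDZIJ

RVWNDZIJ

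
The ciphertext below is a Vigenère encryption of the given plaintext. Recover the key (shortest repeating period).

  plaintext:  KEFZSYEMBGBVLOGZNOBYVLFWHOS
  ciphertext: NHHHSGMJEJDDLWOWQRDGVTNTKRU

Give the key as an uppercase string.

  i= 0: N-K =  3 → D
  i= 1: H-E =  3 → D
  i= 2: H-F =  2 → C
  i= 3: H-Z =  8 → I
  i= 4: S-S =  0 → A
  i= 5: G-Y =  8 → I
  i= 6: M-E =  8 → I
  i= 7: J-M = 23 → X
  i= 8: E-B =  3 → D
  i= 9: J-G =  3 → D
  i=10: D-B =  2 → C
  i=11: D-V =  8 → I
  i=12: L-L =  0 → A
  i=13: W-O =  8 → I
  i=14: O-G =  8 → I
  i=15: W-Z = 23 → X
  i=16: Q-N =  3 → D
  i=17: R-O =  3 → D
  i=18: D-B =  2 → C
  i=19: G-Y =  8 → I
  i=20: V-V =  0 → A
  i=21: T-L =  8 → I
  i=22: N-F =  8 → I
  i=23: T-W = 23 → X
  i=24: K-H =  3 → D
  i=25: R-O =  3 → D
  i=26: U-S =  2 → C
  shifts repeat with period 8: DDCIAIIX

DDCIAIIX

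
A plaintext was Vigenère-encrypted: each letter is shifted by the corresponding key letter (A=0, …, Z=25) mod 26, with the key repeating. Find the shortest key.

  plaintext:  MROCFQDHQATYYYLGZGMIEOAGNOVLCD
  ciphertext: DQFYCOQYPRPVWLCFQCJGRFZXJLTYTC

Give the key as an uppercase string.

RZRWXYN

  i= 0: D-M = 17 → R
  i= 1: Q-R = 25 → Z
  i= 2: F-O = 17 → R
  i= 3: Y-C = 22 → W
  i= 4: C-F = 23 → X
  i= 5: O-Q = 24 → Y
  i= 6: Q-D = 13 → N
  i= 7: Y-H = 17 → R
  i= 8: P-Q = 25 → Z
  i= 9: R-A = 17 → R
  i=10: P-T = 22 → W
  i=11: V-Y = 23 → X
  i=12: W-Y = 24 → Y
  i=13: L-Y = 13 → N
  i=14: C-L = 17 → R
  i=15: F-G = 25 → Z
  i=16: Q-Z = 17 → R
  i=17: C-G = 22 → W
  i=18: J-M = 23 → X
  i=19: G-I = 24 → Y
  i=20: R-E = 13 → N
  i=21: F-O = 17 → R
  i=22: Z-A = 25 → Z
  i=23: X-G = 17 → R
  i=24: J-N = 22 → W
  i=25: L-O = 23 → X
  i=26: T-V = 24 → Y
  i=27: Y-L = 13 → N
  i=28: T-C = 17 → R
  i=29: C-D = 25 → Z
  shifts repeat with period 7: RZRWXYN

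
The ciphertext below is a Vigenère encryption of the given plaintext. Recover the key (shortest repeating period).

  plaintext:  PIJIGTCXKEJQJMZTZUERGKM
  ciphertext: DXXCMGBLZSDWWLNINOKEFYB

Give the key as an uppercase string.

OPOUGNZ

  i= 0: D-P = 14 → O
  i= 1: X-I = 15 → P
  i= 2: X-J = 14 → O
  i= 3: C-I = 20 → U
  i= 4: M-G =  6 → G
  i= 5: G-T = 13 → N
  i= 6: B-C = 25 → Z
  i= 7: L-X = 14 → O
  i= 8: Z-K = 15 → P
  i= 9: S-E = 14 → O
  i=10: D-J = 20 → U
  i=11: W-Q =  6 → G
  i=12: W-J = 13 → N
  i=13: L-M = 25 → Z
  i=14: N-Z = 14 → O
  i=15: I-T = 15 → P
  i=16: N-Z = 14 → O
  i=17: O-U = 20 → U
  i=18: K-E =  6 → G
  i=19: E-R = 13 → N
  i=20: F-G = 25 → Z
  i=21: Y-K = 14 → O
  i=22: B-M = 15 → P
  shifts repeat with period 7: OPOUGNZ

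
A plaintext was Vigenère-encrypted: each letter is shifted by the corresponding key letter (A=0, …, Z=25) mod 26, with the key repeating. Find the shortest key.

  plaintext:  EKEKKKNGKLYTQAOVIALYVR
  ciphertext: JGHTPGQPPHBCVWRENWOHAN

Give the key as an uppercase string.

  i= 0: J-E =  5 → F
  i= 1: G-K = 22 → W
  i= 2: H-E =  3 → D
  i= 3: T-K =  9 → J
  i= 4: P-K =  5 → F
  i= 5: G-K = 22 → W
  i= 6: Q-N =  3 → D
  i= 7: P-G =  9 → J
  i= 8: P-K =  5 → F
  i= 9: H-L = 22 → W
  i=10: B-Y =  3 → D
  i=11: C-T =  9 → J
  i=12: V-Q =  5 → F
  i=13: W-A = 22 → W
  i=14: R-O =  3 → D
  i=15: E-V =  9 → J
  i=16: N-I =  5 → F
  i=17: W-A = 22 → W
  i=18: O-L =  3 → D
  i=19: H-Y =  9 → J
  i=20: A-V =  5 → F
  i=21: N-R = 22 → W
  shifts repeat with period 4: FWDJ

FWDJ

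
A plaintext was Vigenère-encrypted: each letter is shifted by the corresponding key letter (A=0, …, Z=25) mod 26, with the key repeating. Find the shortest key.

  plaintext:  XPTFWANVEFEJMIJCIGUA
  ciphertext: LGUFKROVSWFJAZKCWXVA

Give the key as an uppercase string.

ORBA

  i= 0: L-X = 14 → O
  i= 1: G-P = 17 → R
  i= 2: U-T =  1 → B
  i= 3: F-F =  0 → A
  i= 4: K-W = 14 → O
  i= 5: R-A = 17 → R
  i= 6: O-N =  1 → B
  i= 7: V-V =  0 → A
  i= 8: S-E = 14 → O
  i= 9: W-F = 17 → R
  i=10: F-E =  1 → B
  i=11: J-J =  0 → A
  i=12: A-M = 14 → O
  i=13: Z-I = 17 → R
  i=14: K-J =  1 → B
  i=15: C-C =  0 → A
  i=16: W-I = 14 → O
  i=17: X-G = 17 → R
  i=18: V-U =  1 → B
  i=19: A-A =  0 → A
  shifts repeat with period 4: ORBA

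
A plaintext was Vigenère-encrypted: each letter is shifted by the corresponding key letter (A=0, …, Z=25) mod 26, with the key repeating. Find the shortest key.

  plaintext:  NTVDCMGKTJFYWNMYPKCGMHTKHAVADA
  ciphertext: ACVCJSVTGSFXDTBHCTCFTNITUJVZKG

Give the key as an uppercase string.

NJAZHGPJ

  i= 0: A-N = 13 → N
  i= 1: C-T =  9 → J
  i= 2: V-V =  0 → A
  i= 3: C-D = 25 → Z
  i= 4: J-C =  7 → H
  i= 5: S-M =  6 → G
  i= 6: V-G = 15 → P
  i= 7: T-K =  9 → J
  i= 8: G-T = 13 → N
  i= 9: S-J =  9 → J
  i=10: F-F =  0 → A
  i=11: X-Y = 25 → Z
  i=12: D-W =  7 → H
  i=13: T-N =  6 → G
  i=14: B-M = 15 → P
  i=15: H-Y =  9 → J
  i=16: C-P = 13 → N
  i=17: T-K =  9 → J
  i=18: C-C =  0 → A
  i=19: F-G = 25 → Z
  i=20: T-M =  7 → H
  i=21: N-H =  6 → G
  i=22: I-T = 15 → P
  i=23: T-K =  9 → J
  i=24: U-H = 13 → N
  i=25: J-A =  9 → J
  i=26: V-V =  0 → A
  i=27: Z-A = 25 → Z
  i=28: K-D =  7 → H
  i=29: G-A =  6 → G
  shifts repeat with period 8: NJAZHGPJ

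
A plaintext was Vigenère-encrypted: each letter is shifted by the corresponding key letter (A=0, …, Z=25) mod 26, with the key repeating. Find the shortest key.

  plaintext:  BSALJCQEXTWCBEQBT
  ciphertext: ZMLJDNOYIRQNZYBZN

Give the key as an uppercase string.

YUL

  i= 0: Z-B = 24 → Y
  i= 1: M-S = 20 → U
  i= 2: L-A = 11 → L
  i= 3: J-L = 24 → Y
  i= 4: D-J = 20 → U
  i= 5: N-C = 11 → L
  i= 6: O-Q = 24 → Y
  i= 7: Y-E = 20 → U
  i= 8: I-X = 11 → L
  i= 9: R-T = 24 → Y
  i=10: Q-W = 20 → U
  i=11: N-C = 11 → L
  i=12: Z-B = 24 → Y
  i=13: Y-E = 20 → U
  i=14: B-Q = 11 → L
  i=15: Z-B = 24 → Y
  i=16: N-T = 20 → U
  shifts repeat with period 3: YUL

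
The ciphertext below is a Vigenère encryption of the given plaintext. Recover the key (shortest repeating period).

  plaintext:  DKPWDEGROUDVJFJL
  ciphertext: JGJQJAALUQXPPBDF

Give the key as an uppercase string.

  i= 0: J-D =  6 → G
  i= 1: G-K = 22 → W
  i= 2: J-P = 20 → U
  i= 3: Q-W = 20 → U
  i= 4: J-D =  6 → G
  i= 5: A-E = 22 → W
  i= 6: A-G = 20 → U
  i= 7: L-R = 20 → U
  i= 8: U-O =  6 → G
  i= 9: Q-U = 22 → W
  i=10: X-D = 20 → U
  i=11: P-V = 20 → U
  i=12: P-J =  6 → G
  i=13: B-F = 22 → W
  i=14: D-J = 20 → U
  i=15: F-L = 20 → U
  shifts repeat with period 4: GWUU

GWUU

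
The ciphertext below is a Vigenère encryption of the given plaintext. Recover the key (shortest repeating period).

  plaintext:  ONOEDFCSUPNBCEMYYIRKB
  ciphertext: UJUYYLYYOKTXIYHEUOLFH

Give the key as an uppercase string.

GWGUV

  i= 0: U-O =  6 → G
  i= 1: J-N = 22 → W
  i= 2: U-O =  6 → G
  i= 3: Y-E = 20 → U
  i= 4: Y-D = 21 → V
  i= 5: L-F =  6 → G
  i= 6: Y-C = 22 → W
  i= 7: Y-S =  6 → G
  i= 8: O-U = 20 → U
  i= 9: K-P = 21 → V
  i=10: T-N =  6 → G
  i=11: X-B = 22 → W
  i=12: I-C =  6 → G
  i=13: Y-E = 20 → U
  i=14: H-M = 21 → V
  i=15: E-Y =  6 → G
  i=16: U-Y = 22 → W
  i=17: O-I =  6 → G
  i=18: L-R = 20 → U
  i=19: F-K = 21 → V
  i=20: H-B =  6 → G
  shifts repeat with period 5: GWGUV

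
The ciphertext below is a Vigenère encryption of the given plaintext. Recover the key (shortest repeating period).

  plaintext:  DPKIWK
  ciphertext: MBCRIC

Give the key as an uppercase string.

JMS

  i= 0: M-D =  9 → J
  i= 1: B-P = 12 → M
  i= 2: C-K = 18 → S
  i= 3: R-I =  9 → J
  i= 4: I-W = 12 → M
  i= 5: C-K = 18 → S
  shifts repeat with period 3: JMS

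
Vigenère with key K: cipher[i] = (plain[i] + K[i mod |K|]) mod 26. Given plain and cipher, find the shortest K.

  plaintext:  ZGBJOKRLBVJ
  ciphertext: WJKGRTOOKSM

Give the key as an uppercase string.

XDJ

  i= 0: W-Z = 23 → X
  i= 1: J-G =  3 → D
  i= 2: K-B =  9 → J
  i= 3: G-J = 23 → X
  i= 4: R-O =  3 → D
  i= 5: T-K =  9 → J
  i= 6: O-R = 23 → X
  i= 7: O-L =  3 → D
  i= 8: K-B =  9 → J
  i= 9: S-V = 23 → X
  i=10: M-J =  3 → D
  shifts repeat with period 3: XDJ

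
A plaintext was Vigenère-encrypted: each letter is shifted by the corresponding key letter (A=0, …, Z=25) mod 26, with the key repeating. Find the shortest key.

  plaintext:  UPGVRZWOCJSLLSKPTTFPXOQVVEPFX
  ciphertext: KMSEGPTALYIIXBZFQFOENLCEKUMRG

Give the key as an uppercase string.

QXMJP

  i= 0: K-U = 16 → Q
  i= 1: M-P = 23 → X
  i= 2: S-G = 12 → M
  i= 3: E-V =  9 → J
  i= 4: G-R = 15 → P
  i= 5: P-Z = 16 → Q
  i= 6: T-W = 23 → X
  i= 7: A-O = 12 → M
  i= 8: L-C =  9 → J
  i= 9: Y-J = 15 → P
  i=10: I-S = 16 → Q
  i=11: I-L = 23 → X
  i=12: X-L = 12 → M
  i=13: B-S =  9 → J
  i=14: Z-K = 15 → P
  i=15: F-P = 16 → Q
  i=16: Q-T = 23 → X
  i=17: F-T = 12 → M
  i=18: O-F =  9 → J
  i=19: E-P = 15 → P
  i=20: N-X = 16 → Q
  i=21: L-O = 23 → X
  i=22: C-Q = 12 → M
  i=23: E-V =  9 → J
  i=24: K-V = 15 → P
  i=25: U-E = 16 → Q
  i=26: M-P = 23 → X
  i=27: R-F = 12 → M
  i=28: G-X =  9 → J
  shifts repeat with period 5: QXMJP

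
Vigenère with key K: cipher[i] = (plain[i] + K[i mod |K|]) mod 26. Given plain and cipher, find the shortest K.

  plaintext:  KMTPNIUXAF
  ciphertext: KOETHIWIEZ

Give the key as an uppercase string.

  i= 0: K-K =  0 → A
  i= 1: O-M =  2 → C
  i= 2: E-T = 11 → L
  i= 3: T-P =  4 → E
  i= 4: H-N = 20 → U
  i= 5: I-I =  0 → A
  i= 6: W-U =  2 → C
  i= 7: I-X = 11 → L
  i= 8: E-A =  4 → E
  i= 9: Z-F = 20 → U
  shifts repeat with period 5: ACLEU

ACLEU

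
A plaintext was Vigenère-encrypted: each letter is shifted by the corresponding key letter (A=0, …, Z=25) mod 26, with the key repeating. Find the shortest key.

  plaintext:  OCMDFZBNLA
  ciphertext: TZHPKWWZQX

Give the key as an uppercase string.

FXVM

  i= 0: T-O =  5 → F
  i= 1: Z-C = 23 → X
  i= 2: H-M = 21 → V
  i= 3: P-D = 12 → M
  i= 4: K-F =  5 → F
  i= 5: W-Z = 23 → X
  i= 6: W-B = 21 → V
  i= 7: Z-N = 12 → M
  i= 8: Q-L =  5 → F
  i= 9: X-A = 23 → X
  shifts repeat with period 4: FXVM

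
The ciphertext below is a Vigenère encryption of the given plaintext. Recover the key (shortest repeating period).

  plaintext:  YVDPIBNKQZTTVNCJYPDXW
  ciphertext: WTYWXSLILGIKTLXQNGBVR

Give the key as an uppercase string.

  i= 0: W-Y = 24 → Y
  i= 1: T-V = 24 → Y
  i= 2: Y-D = 21 → V
  i= 3: W-P =  7 → H
  i= 4: X-I = 15 → P
  i= 5: S-B = 17 → R
  i= 6: L-N = 24 → Y
  i= 7: I-K = 24 → Y
  i= 8: L-Q = 21 → V
  i= 9: G-Z =  7 → H
  i=10: I-T = 15 → P
  i=11: K-T = 17 → R
  i=12: T-V = 24 → Y
  i=13: L-N = 24 → Y
  i=14: X-C = 21 → V
  i=15: Q-J =  7 → H
  i=16: N-Y = 15 → P
  i=17: G-P = 17 → R
  i=18: B-D = 24 → Y
  i=19: V-X = 24 → Y
  i=20: R-W = 21 → V
  shifts repeat with period 6: YYVHPR

YYVHPR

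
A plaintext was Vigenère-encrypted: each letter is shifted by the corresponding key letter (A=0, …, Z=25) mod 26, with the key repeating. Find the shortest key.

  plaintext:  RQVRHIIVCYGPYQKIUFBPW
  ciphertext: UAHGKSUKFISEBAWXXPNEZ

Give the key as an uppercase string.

  i= 0: U-R =  3 → D
  i= 1: A-Q = 10 → K
  i= 2: H-V = 12 → M
  i= 3: G-R = 15 → P
  i= 4: K-H =  3 → D
  i= 5: S-I = 10 → K
  i= 6: U-I = 12 → M
  i= 7: K-V = 15 → P
  i= 8: F-C =  3 → D
  i= 9: I-Y = 10 → K
  i=10: S-G = 12 → M
  i=11: E-P = 15 → P
  i=12: B-Y =  3 → D
  i=13: A-Q = 10 → K
  i=14: W-K = 12 → M
  i=15: X-I = 15 → P
  i=16: X-U =  3 → D
  i=17: P-F = 10 → K
  i=18: N-B = 12 → M
  i=19: E-P = 15 → P
  i=20: Z-W =  3 → D
  shifts repeat with period 4: DKMP

DKMP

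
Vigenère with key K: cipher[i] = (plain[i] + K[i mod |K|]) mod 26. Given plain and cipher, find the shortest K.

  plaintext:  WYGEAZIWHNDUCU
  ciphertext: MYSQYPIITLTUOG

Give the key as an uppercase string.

  i= 0: M-W = 16 → Q
  i= 1: Y-Y =  0 → A
  i= 2: S-G = 12 → M
  i= 3: Q-E = 12 → M
  i= 4: Y-A = 24 → Y
  i= 5: P-Z = 16 → Q
  i= 6: I-I =  0 → A
  i= 7: I-W = 12 → M
  i= 8: T-H = 12 → M
  i= 9: L-N = 24 → Y
  i=10: T-D = 16 → Q
  i=11: U-U =  0 → A
  i=12: O-C = 12 → M
  i=13: G-U = 12 → M
  shifts repeat with period 5: QAMMY

QAMMY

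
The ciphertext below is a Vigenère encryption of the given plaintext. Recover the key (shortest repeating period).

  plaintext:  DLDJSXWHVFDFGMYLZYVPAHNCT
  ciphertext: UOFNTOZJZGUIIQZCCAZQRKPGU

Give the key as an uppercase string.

RDCEB

  i= 0: U-D = 17 → R
  i= 1: O-L =  3 → D
  i= 2: F-D =  2 → C
  i= 3: N-J =  4 → E
  i= 4: T-S =  1 → B
  i= 5: O-X = 17 → R
  i= 6: Z-W =  3 → D
  i= 7: J-H =  2 → C
  i= 8: Z-V =  4 → E
  i= 9: G-F =  1 → B
  i=10: U-D = 17 → R
  i=11: I-F =  3 → D
  i=12: I-G =  2 → C
  i=13: Q-M =  4 → E
  i=14: Z-Y =  1 → B
  i=15: C-L = 17 → R
  i=16: C-Z =  3 → D
  i=17: A-Y =  2 → C
  i=18: Z-V =  4 → E
  i=19: Q-P =  1 → B
  i=20: R-A = 17 → R
  i=21: K-H =  3 → D
  i=22: P-N =  2 → C
  i=23: G-C =  4 → E
  i=24: U-T =  1 → B
  shifts repeat with period 5: RDCEB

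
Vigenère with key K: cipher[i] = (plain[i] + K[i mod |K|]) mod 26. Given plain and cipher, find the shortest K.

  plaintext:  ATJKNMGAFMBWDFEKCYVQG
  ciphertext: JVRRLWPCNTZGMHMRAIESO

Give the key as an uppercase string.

JCIHYK

  i= 0: J-A =  9 → J
  i= 1: V-T =  2 → C
  i= 2: R-J =  8 → I
  i= 3: R-K =  7 → H
  i= 4: L-N = 24 → Y
  i= 5: W-M = 10 → K
  i= 6: P-G =  9 → J
  i= 7: C-A =  2 → C
  i= 8: N-F =  8 → I
  i= 9: T-M =  7 → H
  i=10: Z-B = 24 → Y
  i=11: G-W = 10 → K
  i=12: M-D =  9 → J
  i=13: H-F =  2 → C
  i=14: M-E =  8 → I
  i=15: R-K =  7 → H
  i=16: A-C = 24 → Y
  i=17: I-Y = 10 → K
  i=18: E-V =  9 → J
  i=19: S-Q =  2 → C
  i=20: O-G =  8 → I
  shifts repeat with period 6: JCIHYK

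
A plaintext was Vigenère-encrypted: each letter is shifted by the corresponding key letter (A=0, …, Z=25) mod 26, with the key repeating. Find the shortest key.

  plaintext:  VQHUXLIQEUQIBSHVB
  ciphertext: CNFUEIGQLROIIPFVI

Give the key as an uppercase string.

HXYA

  i= 0: C-V =  7 → H
  i= 1: N-Q = 23 → X
  i= 2: F-H = 24 → Y
  i= 3: U-U =  0 → A
  i= 4: E-X =  7 → H
  i= 5: I-L = 23 → X
  i= 6: G-I = 24 → Y
  i= 7: Q-Q =  0 → A
  i= 8: L-E =  7 → H
  i= 9: R-U = 23 → X
  i=10: O-Q = 24 → Y
  i=11: I-I =  0 → A
  i=12: I-B =  7 → H
  i=13: P-S = 23 → X
  i=14: F-H = 24 → Y
  i=15: V-V =  0 → A
  i=16: I-B =  7 → H
  shifts repeat with period 4: HXYA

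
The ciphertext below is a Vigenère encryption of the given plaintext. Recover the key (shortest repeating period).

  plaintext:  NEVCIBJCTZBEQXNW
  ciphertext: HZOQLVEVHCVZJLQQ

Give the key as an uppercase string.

  i= 0: H-N = 20 → U
  i= 1: Z-E = 21 → V
  i= 2: O-V = 19 → T
  i= 3: Q-C = 14 → O
  i= 4: L-I =  3 → D
  i= 5: V-B = 20 → U
  i= 6: E-J = 21 → V
  i= 7: V-C = 19 → T
  i= 8: H-T = 14 → O
  i= 9: C-Z =  3 → D
  i=10: V-B = 20 → U
  i=11: Z-E = 21 → V
  i=12: J-Q = 19 → T
  i=13: L-X = 14 → O
  i=14: Q-N =  3 → D
  i=15: Q-W = 20 → U
  shifts repeat with period 5: UVTOD

UVTOD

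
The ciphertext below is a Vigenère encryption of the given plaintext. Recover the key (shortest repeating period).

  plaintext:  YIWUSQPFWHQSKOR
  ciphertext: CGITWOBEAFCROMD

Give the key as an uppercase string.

  i= 0: C-Y =  4 → E
  i= 1: G-I = 24 → Y
  i= 2: I-W = 12 → M
  i= 3: T-U = 25 → Z
  i= 4: W-S =  4 → E
  i= 5: O-Q = 24 → Y
  i= 6: B-P = 12 → M
  i= 7: E-F = 25 → Z
  i= 8: A-W =  4 → E
  i= 9: F-H = 24 → Y
  i=10: C-Q = 12 → M
  i=11: R-S = 25 → Z
  i=12: O-K =  4 → E
  i=13: M-O = 24 → Y
  i=14: D-R = 12 → M
  shifts repeat with period 4: EYMZ

EYMZ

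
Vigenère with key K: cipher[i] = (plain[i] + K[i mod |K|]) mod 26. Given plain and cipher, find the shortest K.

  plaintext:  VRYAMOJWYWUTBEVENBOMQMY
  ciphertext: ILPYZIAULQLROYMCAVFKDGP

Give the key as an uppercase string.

NURY

  i= 0: I-V = 13 → N
  i= 1: L-R = 20 → U
  i= 2: P-Y = 17 → R
  i= 3: Y-A = 24 → Y
  i= 4: Z-M = 13 → N
  i= 5: I-O = 20 → U
  i= 6: A-J = 17 → R
  i= 7: U-W = 24 → Y
  i= 8: L-Y = 13 → N
  i= 9: Q-W = 20 → U
  i=10: L-U = 17 → R
  i=11: R-T = 24 → Y
  i=12: O-B = 13 → N
  i=13: Y-E = 20 → U
  i=14: M-V = 17 → R
  i=15: C-E = 24 → Y
  i=16: A-N = 13 → N
  i=17: V-B = 20 → U
  i=18: F-O = 17 → R
  i=19: K-M = 24 → Y
  i=20: D-Q = 13 → N
  i=21: G-M = 20 → U
  i=22: P-Y = 17 → R
  shifts repeat with period 4: NURY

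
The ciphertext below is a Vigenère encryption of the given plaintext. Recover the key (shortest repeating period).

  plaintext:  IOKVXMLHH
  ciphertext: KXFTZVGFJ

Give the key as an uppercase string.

  i= 0: K-I =  2 → C
  i= 1: X-O =  9 → J
  i= 2: F-K = 21 → V
  i= 3: T-V = 24 → Y
  i= 4: Z-X =  2 → C
  i= 5: V-M =  9 → J
  i= 6: G-L = 21 → V
  i= 7: F-H = 24 → Y
  i= 8: J-H =  2 → C
  shifts repeat with period 4: CJVY

CJVY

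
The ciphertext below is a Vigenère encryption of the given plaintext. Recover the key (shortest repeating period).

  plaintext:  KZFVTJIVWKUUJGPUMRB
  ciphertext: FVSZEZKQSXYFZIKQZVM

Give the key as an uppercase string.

VWNELQC

  i= 0: F-K = 21 → V
  i= 1: V-Z = 22 → W
  i= 2: S-F = 13 → N
  i= 3: Z-V =  4 → E
  i= 4: E-T = 11 → L
  i= 5: Z-J = 16 → Q
  i= 6: K-I =  2 → C
  i= 7: Q-V = 21 → V
  i= 8: S-W = 22 → W
  i= 9: X-K = 13 → N
  i=10: Y-U =  4 → E
  i=11: F-U = 11 → L
  i=12: Z-J = 16 → Q
  i=13: I-G =  2 → C
  i=14: K-P = 21 → V
  i=15: Q-U = 22 → W
  i=16: Z-M = 13 → N
  i=17: V-R =  4 → E
  i=18: M-B = 11 → L
  shifts repeat with period 7: VWNELQC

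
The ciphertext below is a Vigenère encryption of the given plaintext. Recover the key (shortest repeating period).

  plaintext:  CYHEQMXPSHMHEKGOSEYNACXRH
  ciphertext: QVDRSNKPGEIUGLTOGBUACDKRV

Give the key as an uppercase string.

OXWNCBNA

  i= 0: Q-C = 14 → O
  i= 1: V-Y = 23 → X
  i= 2: D-H = 22 → W
  i= 3: R-E = 13 → N
  i= 4: S-Q =  2 → C
  i= 5: N-M =  1 → B
  i= 6: K-X = 13 → N
  i= 7: P-P =  0 → A
  i= 8: G-S = 14 → O
  i= 9: E-H = 23 → X
  i=10: I-M = 22 → W
  i=11: U-H = 13 → N
  i=12: G-E =  2 → C
  i=13: L-K =  1 → B
  i=14: T-G = 13 → N
  i=15: O-O =  0 → A
  i=16: G-S = 14 → O
  i=17: B-E = 23 → X
  i=18: U-Y = 22 → W
  i=19: A-N = 13 → N
  i=20: C-A =  2 → C
  i=21: D-C =  1 → B
  i=22: K-X = 13 → N
  i=23: R-R =  0 → A
  i=24: V-H = 14 → O
  shifts repeat with period 8: OXWNCBNA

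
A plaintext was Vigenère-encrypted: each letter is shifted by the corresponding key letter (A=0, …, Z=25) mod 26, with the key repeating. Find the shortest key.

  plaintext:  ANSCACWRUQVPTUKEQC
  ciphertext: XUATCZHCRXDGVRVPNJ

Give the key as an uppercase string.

  i= 0: X-A = 23 → X
  i= 1: U-N =  7 → H
  i= 2: A-S =  8 → I
  i= 3: T-C = 17 → R
  i= 4: C-A =  2 → C
  i= 5: Z-C = 23 → X
  i= 6: H-W = 11 → L
  i= 7: C-R = 11 → L
  i= 8: R-U = 23 → X
  i= 9: X-Q =  7 → H
  i=10: D-V =  8 → I
  i=11: G-P = 17 → R
  i=12: V-T =  2 → C
  i=13: R-U = 23 → X
  i=14: V-K = 11 → L
  i=15: P-E = 11 → L
  i=16: N-Q = 23 → X
  i=17: J-C =  7 → H
  shifts repeat with period 8: XHIRCXLL

XHIRCXLL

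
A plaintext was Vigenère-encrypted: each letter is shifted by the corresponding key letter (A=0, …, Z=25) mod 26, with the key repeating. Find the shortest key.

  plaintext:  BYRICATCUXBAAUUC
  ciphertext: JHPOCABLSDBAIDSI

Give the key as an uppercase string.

IJYGAA

  i= 0: J-B =  8 → I
  i= 1: H-Y =  9 → J
  i= 2: P-R = 24 → Y
  i= 3: O-I =  6 → G
  i= 4: C-C =  0 → A
  i= 5: A-A =  0 → A
  i= 6: B-T =  8 → I
  i= 7: L-C =  9 → J
  i= 8: S-U = 24 → Y
  i= 9: D-X =  6 → G
  i=10: B-B =  0 → A
  i=11: A-A =  0 → A
  i=12: I-A =  8 → I
  i=13: D-U =  9 → J
  i=14: S-U = 24 → Y
  i=15: I-C =  6 → G
  shifts repeat with period 6: IJYGAA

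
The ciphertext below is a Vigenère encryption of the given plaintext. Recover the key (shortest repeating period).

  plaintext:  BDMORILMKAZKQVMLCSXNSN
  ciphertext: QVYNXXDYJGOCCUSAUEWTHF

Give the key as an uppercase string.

  i= 0: Q-B = 15 → P
  i= 1: V-D = 18 → S
  i= 2: Y-M = 12 → M
  i= 3: N-O = 25 → Z
  i= 4: X-R =  6 → G
  i= 5: X-I = 15 → P
  i= 6: D-L = 18 → S
  i= 7: Y-M = 12 → M
  i= 8: J-K = 25 → Z
  i= 9: G-A =  6 → G
  i=10: O-Z = 15 → P
  i=11: C-K = 18 → S
  i=12: C-Q = 12 → M
  i=13: U-V = 25 → Z
  i=14: S-M =  6 → G
  i=15: A-L = 15 → P
  i=16: U-C = 18 → S
  i=17: E-S = 12 → M
  i=18: W-X = 25 → Z
  i=19: T-N =  6 → G
  i=20: H-S = 15 → P
  i=21: F-N = 18 → S
  shifts repeat with period 5: PSMZG

PSMZG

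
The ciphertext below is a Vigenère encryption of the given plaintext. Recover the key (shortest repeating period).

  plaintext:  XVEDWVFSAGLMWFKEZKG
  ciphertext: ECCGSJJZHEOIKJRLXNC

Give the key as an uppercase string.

HHYDWOE

  i= 0: E-X =  7 → H
  i= 1: C-V =  7 → H
  i= 2: C-E = 24 → Y
  i= 3: G-D =  3 → D
  i= 4: S-W = 22 → W
  i= 5: J-V = 14 → O
  i= 6: J-F =  4 → E
  i= 7: Z-S =  7 → H
  i= 8: H-A =  7 → H
  i= 9: E-G = 24 → Y
  i=10: O-L =  3 → D
  i=11: I-M = 22 → W
  i=12: K-W = 14 → O
  i=13: J-F =  4 → E
  i=14: R-K =  7 → H
  i=15: L-E =  7 → H
  i=16: X-Z = 24 → Y
  i=17: N-K =  3 → D
  i=18: C-G = 22 → W
  shifts repeat with period 7: HHYDWOE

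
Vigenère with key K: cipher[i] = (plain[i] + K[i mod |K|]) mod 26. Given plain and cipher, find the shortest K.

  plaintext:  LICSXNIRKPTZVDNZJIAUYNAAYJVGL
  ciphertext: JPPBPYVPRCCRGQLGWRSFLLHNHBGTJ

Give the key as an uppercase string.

YHNJSLN

  i= 0: J-L = 24 → Y
  i= 1: P-I =  7 → H
  i= 2: P-C = 13 → N
  i= 3: B-S =  9 → J
  i= 4: P-X = 18 → S
  i= 5: Y-N = 11 → L
  i= 6: V-I = 13 → N
  i= 7: P-R = 24 → Y
  i= 8: R-K =  7 → H
  i= 9: C-P = 13 → N
  i=10: C-T =  9 → J
  i=11: R-Z = 18 → S
  i=12: G-V = 11 → L
  i=13: Q-D = 13 → N
  i=14: L-N = 24 → Y
  i=15: G-Z =  7 → H
  i=16: W-J = 13 → N
  i=17: R-I =  9 → J
  i=18: S-A = 18 → S
  i=19: F-U = 11 → L
  i=20: L-Y = 13 → N
  i=21: L-N = 24 → Y
  i=22: H-A =  7 → H
  i=23: N-A = 13 → N
  i=24: H-Y =  9 → J
  i=25: B-J = 18 → S
  i=26: G-V = 11 → L
  i=27: T-G = 13 → N
  i=28: J-L = 24 → Y
  shifts repeat with period 7: YHNJSLN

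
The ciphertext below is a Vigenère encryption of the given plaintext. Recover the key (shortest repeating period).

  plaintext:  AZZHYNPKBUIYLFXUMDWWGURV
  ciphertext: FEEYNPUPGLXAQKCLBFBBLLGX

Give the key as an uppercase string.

FFFRPC

  i= 0: F-A =  5 → F
  i= 1: E-Z =  5 → F
  i= 2: E-Z =  5 → F
  i= 3: Y-H = 17 → R
  i= 4: N-Y = 15 → P
  i= 5: P-N =  2 → C
  i= 6: U-P =  5 → F
  i= 7: P-K =  5 → F
  i= 8: G-B =  5 → F
  i= 9: L-U = 17 → R
  i=10: X-I = 15 → P
  i=11: A-Y =  2 → C
  i=12: Q-L =  5 → F
  i=13: K-F =  5 → F
  i=14: C-X =  5 → F
  i=15: L-U = 17 → R
  i=16: B-M = 15 → P
  i=17: F-D =  2 → C
  i=18: B-W =  5 → F
  i=19: B-W =  5 → F
  i=20: L-G =  5 → F
  i=21: L-U = 17 → R
  i=22: G-R = 15 → P
  i=23: X-V =  2 → C
  shifts repeat with period 6: FFFRPC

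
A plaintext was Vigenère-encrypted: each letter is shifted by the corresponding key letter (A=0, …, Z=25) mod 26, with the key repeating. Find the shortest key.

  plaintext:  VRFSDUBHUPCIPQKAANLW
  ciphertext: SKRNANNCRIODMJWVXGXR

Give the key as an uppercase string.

XTMV

  i= 0: S-V = 23 → X
  i= 1: K-R = 19 → T
  i= 2: R-F = 12 → M
  i= 3: N-S = 21 → V
  i= 4: A-D = 23 → X
  i= 5: N-U = 19 → T
  i= 6: N-B = 12 → M
  i= 7: C-H = 21 → V
  i= 8: R-U = 23 → X
  i= 9: I-P = 19 → T
  i=10: O-C = 12 → M
  i=11: D-I = 21 → V
  i=12: M-P = 23 → X
  i=13: J-Q = 19 → T
  i=14: W-K = 12 → M
  i=15: V-A = 21 → V
  i=16: X-A = 23 → X
  i=17: G-N = 19 → T
  i=18: X-L = 12 → M
  i=19: R-W = 21 → V
  shifts repeat with period 4: XTMV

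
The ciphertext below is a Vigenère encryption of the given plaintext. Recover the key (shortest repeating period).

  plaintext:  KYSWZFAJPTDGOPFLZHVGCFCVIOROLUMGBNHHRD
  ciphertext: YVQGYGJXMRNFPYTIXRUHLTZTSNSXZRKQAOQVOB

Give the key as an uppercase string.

  i= 0: Y-K = 14 → O
  i= 1: V-Y = 23 → X
  i= 2: Q-S = 24 → Y
  i= 3: G-W = 10 → K
  i= 4: Y-Z = 25 → Z
  i= 5: G-F =  1 → B
  i= 6: J-A =  9 → J
  i= 7: X-J = 14 → O
  i= 8: M-P = 23 → X
  i= 9: R-T = 24 → Y
  i=10: N-D = 10 → K
  i=11: F-G = 25 → Z
  i=12: P-O =  1 → B
  i=13: Y-P =  9 → J
  i=14: T-F = 14 → O
  i=15: I-L = 23 → X
  i=16: X-Z = 24 → Y
  i=17: R-H = 10 → K
  i=18: U-V = 25 → Z
  i=19: H-G =  1 → B
  i=20: L-C =  9 → J
  i=21: T-F = 14 → O
  i=22: Z-C = 23 → X
  i=23: T-V = 24 → Y
  i=24: S-I = 10 → K
  i=25: N-O = 25 → Z
  i=26: S-R =  1 → B
  i=27: X-O =  9 → J
  i=28: Z-L = 14 → O
  i=29: R-U = 23 → X
  i=30: K-M = 24 → Y
  i=31: Q-G = 10 → K
  i=32: A-B = 25 → Z
  i=33: O-N =  1 → B
  i=34: Q-H =  9 → J
  i=35: V-H = 14 → O
  i=36: O-R = 23 → X
  i=37: B-D = 24 → Y
  shifts repeat with period 7: OXYKZBJ

OXYKZBJ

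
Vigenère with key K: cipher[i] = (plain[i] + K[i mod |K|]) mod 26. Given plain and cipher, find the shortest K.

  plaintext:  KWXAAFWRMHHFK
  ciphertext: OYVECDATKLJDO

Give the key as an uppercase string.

  i= 0: O-K =  4 → E
  i= 1: Y-W =  2 → C
  i= 2: V-X = 24 → Y
  i= 3: E-A =  4 → E
  i= 4: C-A =  2 → C
  i= 5: D-F = 24 → Y
  i= 6: A-W =  4 → E
  i= 7: T-R =  2 → C
  i= 8: K-M = 24 → Y
  i= 9: L-H =  4 → E
  i=10: J-H =  2 → C
  i=11: D-F = 24 → Y
  i=12: O-K =  4 → E
  shifts repeat with period 3: ECY

ECY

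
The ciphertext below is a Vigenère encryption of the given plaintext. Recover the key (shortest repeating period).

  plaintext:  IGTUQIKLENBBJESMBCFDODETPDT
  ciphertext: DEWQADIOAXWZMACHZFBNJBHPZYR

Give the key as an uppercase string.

  i= 0: D-I = 21 → V
  i= 1: E-G = 24 → Y
  i= 2: W-T =  3 → D
  i= 3: Q-U = 22 → W
  i= 4: A-Q = 10 → K
  i= 5: D-I = 21 → V
  i= 6: I-K = 24 → Y
  i= 7: O-L =  3 → D
  i= 8: A-E = 22 → W
  i= 9: X-N = 10 → K
  i=10: W-B = 21 → V
  i=11: Z-B = 24 → Y
  i=12: M-J =  3 → D
  i=13: A-E = 22 → W
  i=14: C-S = 10 → K
  i=15: H-M = 21 → V
  i=16: Z-B = 24 → Y
  i=17: F-C =  3 → D
  i=18: B-F = 22 → W
  i=19: N-D = 10 → K
  i=20: J-O = 21 → V
  i=21: B-D = 24 → Y
  i=22: H-E =  3 → D
  i=23: P-T = 22 → W
  i=24: Z-P = 10 → K
  i=25: Y-D = 21 → V
  i=26: R-T = 24 → Y
  shifts repeat with period 5: VYDWK

VYDWK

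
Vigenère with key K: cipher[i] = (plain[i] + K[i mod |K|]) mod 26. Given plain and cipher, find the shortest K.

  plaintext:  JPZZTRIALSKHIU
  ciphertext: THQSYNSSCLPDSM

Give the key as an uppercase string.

  i= 0: T-J = 10 → K
  i= 1: H-P = 18 → S
  i= 2: Q-Z = 17 → R
  i= 3: S-Z = 19 → T
  i= 4: Y-T =  5 → F
  i= 5: N-R = 22 → W
  i= 6: S-I = 10 → K
  i= 7: S-A = 18 → S
  i= 8: C-L = 17 → R
  i= 9: L-S = 19 → T
  i=10: P-K =  5 → F
  i=11: D-H = 22 → W
  i=12: S-I = 10 → K
  i=13: M-U = 18 → S
  shifts repeat with period 6: KSRTFW

KSRTFW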